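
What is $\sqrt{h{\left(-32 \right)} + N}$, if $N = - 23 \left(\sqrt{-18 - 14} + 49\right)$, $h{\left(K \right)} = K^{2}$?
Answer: $\sqrt{-103 - 92 i \sqrt{2}} \approx 5.6099 - 11.596 i$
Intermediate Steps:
$N = -1127 - 92 i \sqrt{2}$ ($N = - 23 \left(\sqrt{-32} + 49\right) = - 23 \left(4 i \sqrt{2} + 49\right) = - 23 \left(49 + 4 i \sqrt{2}\right) = -1127 - 92 i \sqrt{2} \approx -1127.0 - 130.11 i$)
$\sqrt{h{\left(-32 \right)} + N} = \sqrt{\left(-32\right)^{2} - \left(1127 + 92 i \sqrt{2}\right)} = \sqrt{1024 - \left(1127 + 92 i \sqrt{2}\right)} = \sqrt{-103 - 92 i \sqrt{2}}$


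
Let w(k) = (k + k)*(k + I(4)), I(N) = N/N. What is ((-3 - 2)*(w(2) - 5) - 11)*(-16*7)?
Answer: 5152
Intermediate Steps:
I(N) = 1
w(k) = 2*k*(1 + k) (w(k) = (k + k)*(k + 1) = (2*k)*(1 + k) = 2*k*(1 + k))
((-3 - 2)*(w(2) - 5) - 11)*(-16*7) = ((-3 - 2)*(2*2*(1 + 2) - 5) - 11)*(-16*7) = (-5*(2*2*3 - 5) - 11)*(-112) = (-5*(12 - 5) - 11)*(-112) = (-5*7 - 11)*(-112) = (-35 - 11)*(-112) = -46*(-112) = 5152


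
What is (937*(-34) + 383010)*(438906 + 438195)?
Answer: 307995770352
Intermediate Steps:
(937*(-34) + 383010)*(438906 + 438195) = (-31858 + 383010)*877101 = 351152*877101 = 307995770352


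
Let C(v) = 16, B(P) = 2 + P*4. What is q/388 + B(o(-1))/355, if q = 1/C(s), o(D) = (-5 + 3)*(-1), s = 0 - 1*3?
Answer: 12487/440768 ≈ 0.028330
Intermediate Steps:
s = -3 (s = 0 - 3 = -3)
o(D) = 2 (o(D) = -2*(-1) = 2)
B(P) = 2 + 4*P
q = 1/16 ≈ 0.062500
q/388 + B(o(-1))/355 = (1/16)/388 + (2 + 4*2)/355 = (1/16)*(1/388) + (2 + 8)*(1/355) = 1/6208 + 10*(1/355) = 1/6208 + 2/71 = 12487/440768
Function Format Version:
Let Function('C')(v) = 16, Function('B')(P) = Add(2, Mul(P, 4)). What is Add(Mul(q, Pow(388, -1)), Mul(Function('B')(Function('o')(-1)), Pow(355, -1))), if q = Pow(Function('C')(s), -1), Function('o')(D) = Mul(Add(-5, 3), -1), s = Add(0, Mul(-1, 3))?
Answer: Rational(12487, 440768) ≈ 0.028330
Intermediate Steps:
s = -3 (s = Add(0, -3) = -3)
Function('o')(D) = 2 (Function('o')(D) = Mul(-2, -1) = 2)
Function('B')(P) = Add(2, Mul(4, P))
q = Rational(1, 16) (q = Pow(16, -1) = Rational(1, 16) ≈ 0.062500)
Add(Mul(q, Pow(388, -1)), Mul(Function('B')(Function('o')(-1)), Pow(355, -1))) = Add(Mul(Rational(1, 16), Pow(388, -1)), Mul(Add(2, Mul(4, 2)), Pow(355, -1))) = Add(Mul(Rational(1, 16), Rational(1, 388)), Mul(Add(2, 8), Rational(1, 355))) = Add(Rational(1, 6208), Mul(10, Rational(1, 355))) = Add(Rational(1, 6208), Rational(2, 71)) = Rational(12487, 440768)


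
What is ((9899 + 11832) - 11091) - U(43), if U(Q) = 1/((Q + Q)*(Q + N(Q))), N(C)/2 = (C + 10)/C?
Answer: 41602399/3910 ≈ 10640.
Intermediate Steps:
N(C) = 2*(10 + C)/C (N(C) = 2*((C + 10)/C) = 2*((10 + C)/C) = 2*(10 + C)/C)
U(Q) = 1/(2*Q*(2 + Q + 20/Q)) (U(Q) = 1/((Q + Q)*(Q + (2 + 20/Q))) = 1/((2*Q)*(2 + Q + 20/Q)) = 1/(2*Q*(2 + Q + 20/Q)))
((9899 + 11832) - 11091) - U(43) = ((9899 + 11832) - 11091) - 1/(2*(20 + 43² + 2*43)) = (21731 - 11091) - 1/(2*(20 + 1849 + 86)) = 10640 - 1/(2*1955) = 10640 - 1*1/3910 = 10640 - 1/3910 = 41602399/3910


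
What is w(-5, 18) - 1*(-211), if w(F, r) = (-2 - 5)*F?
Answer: 246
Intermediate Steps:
w(F, r) = -7*F
w(-5, 18) - 1*(-211) = -7*(-5) - 1*(-211) = 35 + 211 = 246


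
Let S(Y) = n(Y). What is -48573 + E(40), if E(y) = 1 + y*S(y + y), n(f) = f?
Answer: -45372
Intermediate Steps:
S(Y) = Y
E(y) = 1 + 2*y² (E(y) = 1 + y*(y + y) = 1 + y*(2*y) = 1 + 2*y²)
-48573 + E(40) = -48573 + (1 + 2*40²) = -48573 + (1 + 2*1600) = -48573 + (1 + 3200) = -48573 + 3201 = -45372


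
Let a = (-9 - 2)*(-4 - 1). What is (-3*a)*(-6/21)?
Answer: 330/7 ≈ 47.143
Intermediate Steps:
a = 55 (a = -11*(-5) = 55)
(-3*a)*(-6/21) = (-3*55)*(-6/21) = -(-990)/21 = -165*(-2/7) = 330/7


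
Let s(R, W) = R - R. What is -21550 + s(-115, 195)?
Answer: -21550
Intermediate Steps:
s(R, W) = 0
-21550 + s(-115, 195) = -21550 + 0 = -21550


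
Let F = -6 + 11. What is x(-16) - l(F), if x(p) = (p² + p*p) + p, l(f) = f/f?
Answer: 495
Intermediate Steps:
F = 5
l(f) = 1
x(p) = p + 2*p² (x(p) = (p² + p²) + p = 2*p² + p = p + 2*p²)
x(-16) - l(F) = -16*(1 + 2*(-16)) - 1*1 = -16*(1 - 32) - 1 = -16*(-31) - 1 = 496 - 1 = 495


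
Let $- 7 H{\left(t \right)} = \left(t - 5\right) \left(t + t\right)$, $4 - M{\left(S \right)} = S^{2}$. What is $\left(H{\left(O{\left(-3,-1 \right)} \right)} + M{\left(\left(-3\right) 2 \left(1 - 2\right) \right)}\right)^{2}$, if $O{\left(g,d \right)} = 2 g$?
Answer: $\frac{126736}{49} \approx 2586.4$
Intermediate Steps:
$M{\left(S \right)} = 4 - S^{2}$
$H{\left(t \right)} = - \frac{2 t \left(-5 + t\right)}{7}$ ($H{\left(t \right)} = - \frac{\left(t - 5\right) \left(t + t\right)}{7} = - \frac{\left(-5 + t\right) 2 t}{7} = - \frac{2 t \left(-5 + t\right)}{7}$)
$\left(H{\left(O{\left(-3,-1 \right)} \right)} + M{\left(\left(-3\right) 2 \left(1 - 2\right) \right)}\right)^{2} = \left(\frac{2 \cdot 2 \left(-3\right) \left(5 - 2 \left(-3\right)\right)}{7} + \left(4 - \left(\left(-3\right) 2 \left(1 - 2\right)\right)^{2}\right)\right)^{2} = \left(\frac{2}{7} \left(-6\right) \left(5 - -6\right) + \left(4 - \left(\left(-6\right) \left(-1\right)\right)^{2}\right)\right)^{2} = \left(\frac{2}{7} \left(-6\right) \left(5 + 6\right) + \left(4 - 6^{2}\right)\right)^{2} = \left(\frac{2}{7} \left(-6\right) 11 + \left(4 - 36\right)\right)^{2} = \left(- \frac{132}{7} + \left(4 - 36\right)\right)^{2} = \left(- \frac{132}{7} - 32\right)^{2} = \left(- \frac{356}{7}\right)^{2} = \frac{126736}{49}$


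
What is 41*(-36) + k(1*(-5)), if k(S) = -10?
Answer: -1486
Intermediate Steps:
41*(-36) + k(1*(-5)) = 41*(-36) - 10 = -1476 - 10 = -1486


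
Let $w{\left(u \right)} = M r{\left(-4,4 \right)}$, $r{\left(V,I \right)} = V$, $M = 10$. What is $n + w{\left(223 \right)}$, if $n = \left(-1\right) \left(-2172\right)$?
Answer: $2132$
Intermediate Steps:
$w{\left(u \right)} = -40$ ($w{\left(u \right)} = 10 \left(-4\right) = -40$)
$n = 2172$
$n + w{\left(223 \right)} = 2172 - 40 = 2132$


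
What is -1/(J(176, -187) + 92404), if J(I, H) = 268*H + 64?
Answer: -1/42352 ≈ -2.3612e-5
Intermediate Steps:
J(I, H) = 64 + 268*H
-1/(J(176, -187) + 92404) = -1/((64 + 268*(-187)) + 92404) = -1/((64 - 50116) + 92404) = -1/(-50052 + 92404) = -1/42352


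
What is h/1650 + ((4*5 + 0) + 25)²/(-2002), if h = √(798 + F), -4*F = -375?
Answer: -2025/2002 + √3567/3300 ≈ -0.99339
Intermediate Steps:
F = 375/4 (F = -¼*(-375) = 375/4 ≈ 93.750)
h = √3567/2 (h = √(798 + 375/4) = √(3567/4) = √3567/2 ≈ 29.862)
h/1650 + ((4*5 + 0) + 25)²/(-2002) = (√3567/2)/1650 + ((4*5 + 0) + 25)²/(-2002) = (√3567/2)*(1/1650) + ((20 + 0) + 25)²*(-1/2002) = √3567/3300 + (20 + 25)²*(-1/2002) = √3567/3300 + 45²*(-1/2002) = √3567/3300 + 2025*(-1/2002) = √3567/3300 - 2025/2002 = -2025/2002 + √3567/3300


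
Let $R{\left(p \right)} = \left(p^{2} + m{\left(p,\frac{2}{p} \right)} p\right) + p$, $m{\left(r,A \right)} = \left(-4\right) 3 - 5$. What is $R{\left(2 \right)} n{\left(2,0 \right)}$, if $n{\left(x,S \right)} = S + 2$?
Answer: $-56$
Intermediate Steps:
$m{\left(r,A \right)} = -17$ ($m{\left(r,A \right)} = -12 - 5 = -17$)
$n{\left(x,S \right)} = 2 + S$
$R{\left(p \right)} = p^{2} - 16 p$ ($R{\left(p \right)} = \left(p^{2} - 17 p\right) + p = p^{2} - 16 p$)
$R{\left(2 \right)} n{\left(2,0 \right)} = 2 \left(-16 + 2\right) \left(2 + 0\right) = 2 \left(-14\right) 2 = \left(-28\right) 2 = -56$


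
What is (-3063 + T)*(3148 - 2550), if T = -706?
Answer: -2253862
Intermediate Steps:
(-3063 + T)*(3148 - 2550) = (-3063 - 706)*(3148 - 2550) = -3769*598 = -2253862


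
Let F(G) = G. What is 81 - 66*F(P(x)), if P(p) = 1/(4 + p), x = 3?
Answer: 501/7 ≈ 71.571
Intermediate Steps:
81 - 66*F(P(x)) = 81 - 66/(4 + 3) = 81 - 66/7 = 501/7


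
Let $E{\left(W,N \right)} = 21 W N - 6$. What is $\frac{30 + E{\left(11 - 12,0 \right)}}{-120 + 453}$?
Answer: $\frac{8}{111} \approx 0.072072$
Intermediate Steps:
$E{\left(W,N \right)} = -6 + 21 N W$ ($E{\left(W,N \right)} = 21 N W - 6 = -6 + 21 N W$)
$\frac{30 + E{\left(11 - 12,0 \right)}}{-120 + 453} = \frac{30 - \left(6 + 0 \left(11 - 12\right)\right)}{-120 + 453} = \frac{30 - \left(6 + 0 \left(11 - 12\right)\right)}{333} = \left(30 - \left(6 + 0 \left(-1\right)\right)\right) \frac{1}{333} = \left(30 + \left(-6 + 0\right)\right) \frac{1}{333} = \left(30 - 6\right) \frac{1}{333} = 24 \cdot \frac{1}{333} = \frac{8}{111}$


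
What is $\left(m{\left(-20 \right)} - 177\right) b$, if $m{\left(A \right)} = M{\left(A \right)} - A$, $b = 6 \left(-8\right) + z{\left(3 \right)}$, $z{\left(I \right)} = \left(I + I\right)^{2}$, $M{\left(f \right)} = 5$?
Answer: $1824$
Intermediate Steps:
$z{\left(I \right)} = 4 I^{2}$ ($z{\left(I \right)} = \left(2 I\right)^{2} = 4 I^{2}$)
$b = -12$ ($b = 6 \left(-8\right) + 4 \cdot 3^{2} = -48 + 4 \cdot 9 = -48 + 36 = -12$)
$m{\left(A \right)} = 5 - A$
$\left(m{\left(-20 \right)} - 177\right) b = \left(\left(5 - -20\right) - 177\right) \left(-12\right) = \left(\left(5 + 20\right) - 177\right) \left(-12\right) = \left(25 - 177\right) \left(-12\right) = \left(-152\right) \left(-12\right) = 1824$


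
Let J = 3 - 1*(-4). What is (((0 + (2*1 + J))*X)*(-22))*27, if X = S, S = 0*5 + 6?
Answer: -32076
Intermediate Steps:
J = 7 (J = 3 + 4 = 7)
S = 6 (S = 0 + 6 = 6)
X = 6
(((0 + (2*1 + J))*X)*(-22))*27 = (((0 + (2*1 + 7))*6)*(-22))*27 = (((0 + (2 + 7))*6)*(-22))*27 = (((0 + 9)*6)*(-22))*27 = ((9*6)*(-22))*27 = (54*(-22))*27 = -1188*27 = -32076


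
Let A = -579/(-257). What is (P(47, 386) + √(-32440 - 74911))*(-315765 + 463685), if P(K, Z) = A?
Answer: 85645680/257 + 147920*I*√107351 ≈ 3.3325e+5 + 4.8465e+7*I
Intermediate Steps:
A = 579/257 (A = -579*(-1/257) = 579/257 ≈ 2.2529)
P(K, Z) = 579/257
(P(47, 386) + √(-32440 - 74911))*(-315765 + 463685) = (579/257 + √(-32440 - 74911))*(-315765 + 463685) = (579/257 + √(-107351))*147920 = (579/257 + I*√107351)*147920 = 85645680/257 + 147920*I*√107351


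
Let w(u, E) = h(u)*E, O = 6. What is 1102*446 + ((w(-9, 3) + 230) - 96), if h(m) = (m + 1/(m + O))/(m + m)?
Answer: 4424648/9 ≈ 4.9163e+5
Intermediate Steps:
h(m) = (m + 1/(6 + m))/(2*m) (h(m) = (m + 1/(m + 6))/(m + m) = (m + 1/(6 + m))/((2*m)) = (m + 1/(6 + m))*(1/(2*m)) = (m + 1/(6 + m))/(2*m))
w(u, E) = E*(1 + u**2 + 6*u)/(2*u*(6 + u)) (w(u, E) = ((1 + u**2 + 6*u)/(2*u*(6 + u)))*E = E*(1 + u**2 + 6*u)/(2*u*(6 + u)))
1102*446 + ((w(-9, 3) + 230) - 96) = 1102*446 + (((1/2)*3*(1 + (-9)**2 + 6*(-9))/(-9*(6 - 9)) + 230) - 96) = 491492 + (((1/2)*3*(-1/9)*(1 + 81 - 54)/(-3) + 230) - 96) = 491492 + (((1/2)*3*(-1/9)*(-1/3)*28 + 230) - 96) = 491492 + ((14/9 + 230) - 96) = 491492 + (2084/9 - 96) = 491492 + 1220/9 = 4424648/9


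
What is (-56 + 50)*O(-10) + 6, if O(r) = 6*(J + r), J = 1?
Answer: 330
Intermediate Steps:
O(r) = 6 + 6*r (O(r) = 6*(1 + r) = 6 + 6*r)
(-56 + 50)*O(-10) + 6 = (-56 + 50)*(6 + 6*(-10)) + 6 = -6*(6 - 60) + 6 = -6*(-54) + 6 = 324 + 6 = 330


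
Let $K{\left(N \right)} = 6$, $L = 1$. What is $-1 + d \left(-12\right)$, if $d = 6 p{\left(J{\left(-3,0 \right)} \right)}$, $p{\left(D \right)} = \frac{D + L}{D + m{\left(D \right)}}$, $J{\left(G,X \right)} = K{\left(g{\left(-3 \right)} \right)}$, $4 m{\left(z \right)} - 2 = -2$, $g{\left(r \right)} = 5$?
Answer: $-85$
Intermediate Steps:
$m{\left(z \right)} = 0$ ($m{\left(z \right)} = \frac{1}{2} + \frac{1}{4} \left(-2\right) = \frac{1}{2} - \frac{1}{2} = 0$)
$J{\left(G,X \right)} = 6$
$p{\left(D \right)} = \frac{1 + D}{D}$ ($p{\left(D \right)} = \frac{D + 1}{D + 0} = \frac{1 + D}{D}$)
$d = 7$ ($d = 6 \frac{1 + 6}{6} = 6 \cdot \frac{1}{6} \cdot 7 = 6 \cdot \frac{7}{6} = 7$)
$-1 + d \left(-12\right) = -1 + 7 \left(-12\right) = -1 - 84 = -85$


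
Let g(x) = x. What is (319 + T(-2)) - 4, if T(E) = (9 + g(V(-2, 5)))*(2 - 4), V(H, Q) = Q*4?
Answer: 257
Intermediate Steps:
V(H, Q) = 4*Q
T(E) = -58 (T(E) = (9 + 4*5)*(2 - 4) = (9 + 20)*(-2) = 29*(-2) = -58)
(319 + T(-2)) - 4 = (319 - 58) - 4 = 261 - 4 = 257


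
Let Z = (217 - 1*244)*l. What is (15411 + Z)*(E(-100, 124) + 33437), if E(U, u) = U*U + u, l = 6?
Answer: 664261689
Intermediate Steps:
E(U, u) = u + U² (E(U, u) = U² + u = u + U²)
Z = -162 (Z = (217 - 1*244)*6 = (217 - 244)*6 = -27*6 = -162)
(15411 + Z)*(E(-100, 124) + 33437) = (15411 - 162)*((124 + (-100)²) + 33437) = 15249*((124 + 10000) + 33437) = 15249*(10124 + 33437) = 15249*43561 = 664261689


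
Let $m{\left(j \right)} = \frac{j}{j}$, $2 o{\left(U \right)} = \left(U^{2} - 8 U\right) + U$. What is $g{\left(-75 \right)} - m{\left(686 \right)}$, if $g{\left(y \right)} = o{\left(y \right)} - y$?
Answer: $3149$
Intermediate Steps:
$o{\left(U \right)} = \frac{U^{2}}{2} - \frac{7 U}{2}$ ($o{\left(U \right)} = \frac{\left(U^{2} - 8 U\right) + U}{2} = \frac{U^{2} - 7 U}{2} = \frac{U^{2}}{2} - \frac{7 U}{2}$)
$g{\left(y \right)} = - y + \frac{y \left(-7 + y\right)}{2}$ ($g{\left(y \right)} = \frac{y \left(-7 + y\right)}{2} - y = - y + \frac{y \left(-7 + y\right)}{2}$)
$m{\left(j \right)} = 1$
$g{\left(-75 \right)} - m{\left(686 \right)} = \frac{1}{2} \left(-75\right) \left(-9 - 75\right) - 1 = \frac{1}{2} \left(-75\right) \left(-84\right) - 1 = 3150 - 1 = 3149$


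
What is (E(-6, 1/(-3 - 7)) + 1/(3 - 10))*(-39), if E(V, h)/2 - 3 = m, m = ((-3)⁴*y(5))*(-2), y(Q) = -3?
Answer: -266955/7 ≈ -38136.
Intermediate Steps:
m = 486 (m = ((-3)⁴*(-3))*(-2) = (81*(-3))*(-2) = -243*(-2) = 486)
E(V, h) = 978 (E(V, h) = 6 + 2*486 = 6 + 972 = 978)
(E(-6, 1/(-3 - 7)) + 1/(3 - 10))*(-39) = (978 + 1/(3 - 10))*(-39) = (978 + 1/(-7))*(-39) = (978 - ⅐)*(-39) = (6845/7)*(-39) = -266955/7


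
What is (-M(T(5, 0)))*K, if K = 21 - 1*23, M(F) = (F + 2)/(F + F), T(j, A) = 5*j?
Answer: 27/25 ≈ 1.0800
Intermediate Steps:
M(F) = (2 + F)/(2*F) (M(F) = (2 + F)/((2*F)) = (1/(2*F))*(2 + F) = (2 + F)/(2*F))
K = -2 (K = 21 - 23 = -2)
(-M(T(5, 0)))*K = -(2 + 5*5)/(2*(5*5))*(-2) = -(2 + 25)/(2*25)*(-2) = -27/(2*25)*(-2) = -1*27/50*(-2) = -27/50*(-2) = 27/25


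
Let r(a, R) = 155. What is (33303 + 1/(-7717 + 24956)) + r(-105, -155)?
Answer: 576782463/17239 ≈ 33458.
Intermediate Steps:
(33303 + 1/(-7717 + 24956)) + r(-105, -155) = (33303 + 1/(-7717 + 24956)) + 155 = (33303 + 1/17239) + 155 = 574110418/17239 + 155 = 576782463/17239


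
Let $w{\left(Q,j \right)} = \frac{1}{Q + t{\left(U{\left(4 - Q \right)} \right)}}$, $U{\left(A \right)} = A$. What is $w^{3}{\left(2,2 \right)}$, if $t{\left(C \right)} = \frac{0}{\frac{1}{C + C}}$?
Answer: $\frac{1}{8} \approx 0.125$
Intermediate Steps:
$t{\left(C \right)} = 0$ ($t{\left(C \right)} = \frac{0}{\frac{1}{2 C}} = \frac{0}{\frac{1}{2} \frac{1}{C}} = 0 \cdot 2 C = 0$)
$w{\left(Q,j \right)} = \frac{1}{Q}$ ($w{\left(Q,j \right)} = \frac{1}{Q + 0} = \frac{1}{Q}$)
$w^{3}{\left(2,2 \right)} = \left(\frac{1}{2}\right)^{3} = \frac{1}{8}$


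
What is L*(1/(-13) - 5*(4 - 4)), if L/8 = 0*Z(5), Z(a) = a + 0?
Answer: 0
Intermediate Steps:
Z(a) = a
L = 0 (L = 8*(0*5) = 8*0 = 0)
L*(1/(-13) - 5*(4 - 4)) = 0*(1/(-13) - 5*(4 - 4)) = 0*(-1/13 - 5*0) = 0*(-1/13 + 0) = 0*(-1/13) = 0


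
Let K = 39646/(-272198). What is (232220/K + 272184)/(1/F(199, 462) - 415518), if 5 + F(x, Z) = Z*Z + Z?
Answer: 5606218227243548/1761862604658091 ≈ 3.1820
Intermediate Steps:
F(x, Z) = -5 + Z + Z² (F(x, Z) = -5 + (Z*Z + Z) = -5 + (Z² + Z) = -5 + (Z + Z²) = -5 + Z + Z²)
K = -19823/136099 (K = 39646*(-1/272198) = -19823/136099 ≈ -0.14565)
(232220/K + 272184)/(1/F(199, 462) - 415518) = (232220/(-19823/136099) + 272184)/(1/(-5 + 462 + 462²) - 415518) = (232220*(-136099/19823) + 272184)/(1/(-5 + 462 + 213444) - 415518) = (-31604909780/19823 + 272184)/(1/213901 - 415518) = -26209406348/(19823*(1/213901 - 415518)) = -26209406348/(19823*(-88879715717/213901)) = -26209406348/19823*(-213901/88879715717) = 5606218227243548/1761862604658091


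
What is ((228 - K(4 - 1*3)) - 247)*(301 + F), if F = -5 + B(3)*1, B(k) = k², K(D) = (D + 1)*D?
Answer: -6405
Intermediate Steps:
K(D) = D*(1 + D) (K(D) = (1 + D)*D = D*(1 + D))
F = 4 (F = -5 + 3²*1 = -5 + 9*1 = -5 + 9 = 4)
((228 - K(4 - 1*3)) - 247)*(301 + F) = ((228 - (4 - 1*3)*(1 + (4 - 1*3))) - 247)*(301 + 4) = ((228 - (4 - 3)*(1 + (4 - 3))) - 247)*305 = ((228 - (1 + 1)) - 247)*305 = ((228 - 2) - 247)*305 = (226 - 247)*305 = -21*305 = -6405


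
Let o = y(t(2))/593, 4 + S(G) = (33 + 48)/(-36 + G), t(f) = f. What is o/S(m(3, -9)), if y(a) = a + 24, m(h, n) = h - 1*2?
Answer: -70/10081 ≈ -0.0069438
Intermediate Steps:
m(h, n) = -2 + h (m(h, n) = h - 2 = -2 + h)
y(a) = 24 + a
S(G) = -4 + 81/(-36 + G) (S(G) = -4 + (33 + 48)/(-36 + G) = -4 + 81/(-36 + G))
o = 26/593 (o = (24 + 2)/593 = 26*(1/593) = 26/593 ≈ 0.043845)
o/S(m(3, -9)) = 26/(593*(((225 - 4*(-2 + 3))/(-36 + (-2 + 3))))) = 26/(593*(((225 - 4*1)/(-36 + 1)))) = 26/(593*(((225 - 4)/(-35)))) = 26/(593*((-1/35*221))) = 26/(593*(-221/35)) = (26/593)*(-35/221) = -70/10081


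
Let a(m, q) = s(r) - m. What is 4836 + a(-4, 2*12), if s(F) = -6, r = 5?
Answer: 4834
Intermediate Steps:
a(m, q) = -6 - m
4836 + a(-4, 2*12) = 4836 + (-6 - 1*(-4)) = 4836 + (-6 + 4) = 4836 - 2 = 4834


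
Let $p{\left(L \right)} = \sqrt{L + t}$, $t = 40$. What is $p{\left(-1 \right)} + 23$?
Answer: $23 + \sqrt{39} \approx 29.245$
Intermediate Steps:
$p{\left(L \right)} = \sqrt{40 + L}$ ($p{\left(L \right)} = \sqrt{L + 40} = \sqrt{40 + L}$)
$p{\left(-1 \right)} + 23 = \sqrt{40 - 1} + 23 = \sqrt{39} + 23 = 23 + \sqrt{39}$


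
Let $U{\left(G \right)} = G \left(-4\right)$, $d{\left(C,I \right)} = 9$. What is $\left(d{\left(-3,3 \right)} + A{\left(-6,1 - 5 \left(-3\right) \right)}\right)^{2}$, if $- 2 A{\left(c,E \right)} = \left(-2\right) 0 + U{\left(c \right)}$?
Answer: $9$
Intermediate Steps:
$U{\left(G \right)} = - 4 G$
$A{\left(c,E \right)} = 2 c$ ($A{\left(c,E \right)} = - \frac{\left(-2\right) 0 - 4 c}{2} = - \frac{0 - 4 c}{2} = - \frac{\left(-4\right) c}{2} = 2 c$)
$\left(d{\left(-3,3 \right)} + A{\left(-6,1 - 5 \left(-3\right) \right)}\right)^{2} = \left(9 + 2 \left(-6\right)\right)^{2} = \left(9 - 12\right)^{2} = \left(-3\right)^{2} = 9$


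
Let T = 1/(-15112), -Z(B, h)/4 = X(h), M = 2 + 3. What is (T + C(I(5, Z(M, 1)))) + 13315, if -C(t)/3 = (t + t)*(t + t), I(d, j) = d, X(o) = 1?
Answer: 196682679/15112 ≈ 13015.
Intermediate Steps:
M = 5
Z(B, h) = -4 (Z(B, h) = -4*1 = -4)
C(t) = -12*t² (C(t) = -3*(t + t)*(t + t) = -3*2*t*2*t = -12*t²)
T = -1/15112 ≈ -6.6173e-5
(T + C(I(5, Z(M, 1)))) + 13315 = (-1/15112 - 12*5²) + 13315 = (-1/15112 - 12*25) + 13315 = (-1/15112 - 300) + 13315 = -4533601/15112 + 13315 = 196682679/15112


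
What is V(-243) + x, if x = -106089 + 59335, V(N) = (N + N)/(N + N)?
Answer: -46753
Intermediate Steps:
V(N) = 1 (V(N) = (2*N)/((2*N)) = (2*N)*(1/(2*N)) = 1)
x = -46754
V(-243) + x = 1 - 46754 = -46753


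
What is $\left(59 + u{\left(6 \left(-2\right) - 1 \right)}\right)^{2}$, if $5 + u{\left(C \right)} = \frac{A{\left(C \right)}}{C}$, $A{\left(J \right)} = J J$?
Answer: $1681$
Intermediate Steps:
$A{\left(J \right)} = J^{2}$
$u{\left(C \right)} = -5 + C$ ($u{\left(C \right)} = -5 + \frac{C^{2}}{C} = -5 + C$)
$\left(59 + u{\left(6 \left(-2\right) - 1 \right)}\right)^{2} = \left(59 + \left(-5 + \left(6 \left(-2\right) - 1\right)\right)\right)^{2} = \left(59 - 18\right)^{2} = 41^{2} = 1681$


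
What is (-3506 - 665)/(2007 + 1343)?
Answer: -4171/3350 ≈ -1.2451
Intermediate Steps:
(-3506 - 665)/(2007 + 1343) = -4171/3350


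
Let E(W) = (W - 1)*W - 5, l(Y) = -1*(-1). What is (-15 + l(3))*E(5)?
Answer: -210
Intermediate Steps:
l(Y) = 1
E(W) = -5 + W*(-1 + W) (E(W) = (-1 + W)*W - 5 = W*(-1 + W) - 5 = -5 + W*(-1 + W))
(-15 + l(3))*E(5) = (-15 + 1)*(-5 + 5² - 1*5) = -14*(-5 + 25 - 5) = -14*15 = -210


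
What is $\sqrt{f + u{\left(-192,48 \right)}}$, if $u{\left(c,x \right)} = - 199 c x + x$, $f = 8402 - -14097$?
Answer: $\sqrt{1856531} \approx 1362.5$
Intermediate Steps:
$f = 22499$ ($f = 8402 + 14097 = 22499$)
$u{\left(c,x \right)} = x - 199 c x$ ($u{\left(c,x \right)} = - 199 c x + x = x - 199 c x$)
$\sqrt{f + u{\left(-192,48 \right)}} = \sqrt{22499 + 48 \left(1 - -38208\right)} = \sqrt{22499 + 48 \left(1 + 38208\right)} = \sqrt{22499 + 48 \cdot 38209} = \sqrt{22499 + 1834032} = \sqrt{1856531}$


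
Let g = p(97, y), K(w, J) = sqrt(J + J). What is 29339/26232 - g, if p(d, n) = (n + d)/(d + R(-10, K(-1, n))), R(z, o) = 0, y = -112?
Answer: 3239363/2544504 ≈ 1.2731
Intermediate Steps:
K(w, J) = sqrt(2)*sqrt(J) (K(w, J) = sqrt(2*J) = sqrt(2)*sqrt(J))
p(d, n) = (d + n)/d (p(d, n) = (n + d)/(d + 0) = (d + n)/d)
g = -15/97 (g = (97 - 112)/97 = (1/97)*(-15) = -15/97 ≈ -0.15464)
29339/26232 - g = 29339/26232 - 1*(-15/97) = 29339*(1/26232) + 15/97 = 29339/26232 + 15/97 = 3239363/2544504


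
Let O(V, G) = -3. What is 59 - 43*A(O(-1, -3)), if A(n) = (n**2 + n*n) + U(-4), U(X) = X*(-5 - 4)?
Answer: -2263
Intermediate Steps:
U(X) = -9*X (U(X) = X*(-9) = -9*X)
A(n) = 36 + 2*n**2 (A(n) = (n**2 + n*n) - 9*(-4) = (n**2 + n**2) + 36 = 2*n**2 + 36 = 36 + 2*n**2)
59 - 43*A(O(-1, -3)) = 59 - 43*(36 + 2*(-3)**2) = 59 - 43*(36 + 2*9) = 59 - 43*(36 + 18) = 59 - 43*54 = 59 - 2322 = -2263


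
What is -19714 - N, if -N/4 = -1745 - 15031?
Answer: -86818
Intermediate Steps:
N = 67104 (N = -4*(-1745 - 15031) = -4*(-16776) = 67104)
-19714 - N = -19714 - 1*67104 = -19714 - 67104 = -86818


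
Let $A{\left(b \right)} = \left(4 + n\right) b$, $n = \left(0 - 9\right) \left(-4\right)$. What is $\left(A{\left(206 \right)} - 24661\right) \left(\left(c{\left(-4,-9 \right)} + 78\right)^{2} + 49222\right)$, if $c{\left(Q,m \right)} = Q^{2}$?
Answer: $-953370418$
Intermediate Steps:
$n = 36$ ($n = \left(0 - 9\right) \left(-4\right) = \left(-9\right) \left(-4\right) = 36$)
$A{\left(b \right)} = 40 b$ ($A{\left(b \right)} = \left(4 + 36\right) b = 40 b$)
$\left(A{\left(206 \right)} - 24661\right) \left(\left(c{\left(-4,-9 \right)} + 78\right)^{2} + 49222\right) = \left(40 \cdot 206 - 24661\right) \left(\left(\left(-4\right)^{2} + 78\right)^{2} + 49222\right) = \left(8240 - 24661\right) \left(\left(16 + 78\right)^{2} + 49222\right) = - 16421 \left(94^{2} + 49222\right) = - 16421 \left(8836 + 49222\right) = \left(-16421\right) 58058 = -953370418$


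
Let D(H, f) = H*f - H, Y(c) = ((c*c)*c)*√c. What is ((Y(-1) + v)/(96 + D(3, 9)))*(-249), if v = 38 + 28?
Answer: -2739/20 + 83*I/40 ≈ -136.95 + 2.075*I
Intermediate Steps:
Y(c) = c^(7/2) (Y(c) = (c²*c)*√c = c³*√c = c^(7/2))
v = 66
D(H, f) = -H + H*f
((Y(-1) + v)/(96 + D(3, 9)))*(-249) = (((-1)^(7/2) + 66)/(96 + 3*(-1 + 9)))*(-249) = ((-I + 66)/(96 + 3*8))*(-249) = ((66 - I)/(96 + 24))*(-249) = ((66 - I)/120)*(-249) = ((66 - I)*(1/120))*(-249) = (11/20 - I/120)*(-249) = -2739/20 + 83*I/40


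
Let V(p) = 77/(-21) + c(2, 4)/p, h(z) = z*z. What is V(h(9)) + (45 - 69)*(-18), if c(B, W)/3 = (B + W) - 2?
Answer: 11569/27 ≈ 428.48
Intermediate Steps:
h(z) = z²
c(B, W) = -6 + 3*B + 3*W (c(B, W) = 3*((B + W) - 2) = 3*(-2 + B + W) = -6 + 3*B + 3*W)
V(p) = -11/3 + 12/p (V(p) = 77/(-21) + (-6 + 3*2 + 3*4)/p = 77*(-1/21) + (-6 + 6 + 12)/p = -11/3 + 12/p)
V(h(9)) + (45 - 69)*(-18) = (-11/3 + 12/(9²)) + (45 - 69)*(-18) = (-11/3 + 12/81) - 24*(-18) = (-11/3 + 12*(1/81)) + 432 = (-11/3 + 4/27) + 432 = -95/27 + 432 = 11569/27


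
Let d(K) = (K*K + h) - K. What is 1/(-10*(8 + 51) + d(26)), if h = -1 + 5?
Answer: 1/64 ≈ 0.015625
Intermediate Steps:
h = 4
d(K) = 4 + K**2 - K (d(K) = (K*K + 4) - K = (K**2 + 4) - K = (4 + K**2) - K = 4 + K**2 - K)
1/(-10*(8 + 51) + d(26)) = 1/(-10*(8 + 51) + (4 + 26**2 - 1*26)) = 1/(-10*59 + (4 + 676 - 26)) = 1/(-590 + 654) = 1/64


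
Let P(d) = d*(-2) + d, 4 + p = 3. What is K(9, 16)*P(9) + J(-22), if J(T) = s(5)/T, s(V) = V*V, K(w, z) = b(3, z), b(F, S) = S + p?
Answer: -2995/22 ≈ -136.14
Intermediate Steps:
p = -1 (p = -4 + 3 = -1)
b(F, S) = -1 + S (b(F, S) = S - 1 = -1 + S)
K(w, z) = -1 + z
P(d) = -d (P(d) = -2*d + d = -d)
s(V) = V²
J(T) = 25/T (J(T) = 5²/T = 25/T)
K(9, 16)*P(9) + J(-22) = (-1 + 16)*(-1*9) + 25/(-22) = 15*(-9) + 25*(-1/22) = -135 - 25/22 = -2995/22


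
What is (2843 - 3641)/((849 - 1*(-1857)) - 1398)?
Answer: -133/218 ≈ -0.61009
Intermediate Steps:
(2843 - 3641)/((849 - 1*(-1857)) - 1398) = -798/((849 + 1857) - 1398) = -798/(2706 - 1398) = -798/1308 = -798*1/1308 = -133/218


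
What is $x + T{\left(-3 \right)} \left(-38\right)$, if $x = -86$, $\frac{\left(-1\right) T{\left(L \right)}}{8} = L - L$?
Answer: $-86$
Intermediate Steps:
$T{\left(L \right)} = 0$ ($T{\left(L \right)} = - 8 \left(L - L\right) = \left(-8\right) 0 = 0$)
$x + T{\left(-3 \right)} \left(-38\right) = -86 + 0 \left(-38\right) = -86 + 0 = -86$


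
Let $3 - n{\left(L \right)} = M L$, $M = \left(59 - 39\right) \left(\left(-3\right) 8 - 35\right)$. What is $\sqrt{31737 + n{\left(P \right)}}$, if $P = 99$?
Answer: $4 \sqrt{9285} \approx 385.43$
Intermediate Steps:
$M = -1180$ ($M = 20 \left(-24 - 35\right) = 20 \left(-59\right) = -1180$)
$n{\left(L \right)} = 3 + 1180 L$ ($n{\left(L \right)} = 3 - - 1180 L = 3 + 1180 L$)
$\sqrt{31737 + n{\left(P \right)}} = \sqrt{31737 + \left(3 + 1180 \cdot 99\right)} = \sqrt{31737 + \left(3 + 116820\right)} = \sqrt{31737 + 116823} = \sqrt{148560} = 4 \sqrt{9285}$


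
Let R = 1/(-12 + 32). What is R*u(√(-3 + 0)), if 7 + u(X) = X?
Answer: -7/20 + I*√3/20 ≈ -0.35 + 0.086603*I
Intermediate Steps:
u(X) = -7 + X
R = 1/20 ≈ 0.050000
R*u(√(-3 + 0)) = (-7 + √(-3 + 0))/20 = (-7 + √(-3))/20 = (-7 + I*√3)/20 = -7/20 + I*√3/20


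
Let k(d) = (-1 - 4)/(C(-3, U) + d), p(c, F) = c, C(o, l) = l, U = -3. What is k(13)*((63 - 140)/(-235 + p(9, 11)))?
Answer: -77/452 ≈ -0.17035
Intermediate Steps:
k(d) = -5/(-3 + d) (k(d) = (-1 - 4)/(-3 + d) = -5/(-3 + d))
k(13)*((63 - 140)/(-235 + p(9, 11))) = (-5/(-3 + 13))*((63 - 140)/(-235 + 9)) = (-5/10)*(-77/(-226)) = (-5*⅒)*(-77*(-1/226)) = -½*77/226 = -77/452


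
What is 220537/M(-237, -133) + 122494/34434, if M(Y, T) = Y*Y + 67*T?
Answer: 6691396255/813640986 ≈ 8.2240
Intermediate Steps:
M(Y, T) = Y² + 67*T
220537/M(-237, -133) + 122494/34434 = 220537/((-237)² + 67*(-133)) + 122494/34434 = 220537/(56169 - 8911) + 122494*(1/34434) = 220537/47258 + 61247/17217 = 6691396255/813640986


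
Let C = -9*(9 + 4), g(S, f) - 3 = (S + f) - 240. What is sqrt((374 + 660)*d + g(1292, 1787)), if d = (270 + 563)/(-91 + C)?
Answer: 7*I*sqrt(71682)/52 ≈ 36.041*I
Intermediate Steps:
g(S, f) = -237 + S + f (g(S, f) = 3 + ((S + f) - 240) = 3 + (-240 + S + f) = -237 + S + f)
C = -117 (C = -9*13 = -117)
d = -833/208 (d = (270 + 563)/(-91 - 117) = 833/(-208) = 833*(-1/208) = -833/208 ≈ -4.0048)
sqrt((374 + 660)*d + g(1292, 1787)) = sqrt((374 + 660)*(-833/208) + (-237 + 1292 + 1787)) = sqrt(1034*(-833/208) + 2842) = sqrt(-430661/104 + 2842) = sqrt(-135093/104) = 7*I*sqrt(71682)/52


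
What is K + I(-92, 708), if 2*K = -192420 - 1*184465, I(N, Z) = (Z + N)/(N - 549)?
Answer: -241584517/1282 ≈ -1.8844e+5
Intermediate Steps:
I(N, Z) = (N + Z)/(-549 + N)
K = -376885/2 (K = (-192420 - 1*184465)/2 = (-192420 - 184465)/2 = (½)*(-376885) = -376885/2 ≈ -1.8844e+5)
K + I(-92, 708) = -376885/2 + (-92 + 708)/(-549 - 92) = -376885/2 + 616/(-641) = -376885/2 - 1/641*616 = -376885/2 - 616/641 = -241584517/1282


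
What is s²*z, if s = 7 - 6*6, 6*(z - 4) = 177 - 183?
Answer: 2523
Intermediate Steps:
z = 3 (z = 4 + (177 - 183)/6 = 4 + (⅙)*(-6) = 4 - 1 = 3)
s = -29 (s = 7 - 1*36 = 7 - 36 = -29)
s²*z = (-29)²*3 = 841*3 = 2523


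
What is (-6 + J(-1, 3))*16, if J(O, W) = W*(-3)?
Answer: -240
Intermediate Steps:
J(O, W) = -3*W
(-6 + J(-1, 3))*16 = (-6 - 3*3)*16 = (-6 - 9)*16 = -15*16 = -240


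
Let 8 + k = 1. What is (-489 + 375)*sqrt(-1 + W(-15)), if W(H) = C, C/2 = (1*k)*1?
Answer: -114*I*sqrt(15) ≈ -441.52*I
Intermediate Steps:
k = -7 (k = -8 + 1 = -7)
C = -14 (C = 2*((1*(-7))*1) = 2*(-7*1) = 2*(-7) = -14)
W(H) = -14
(-489 + 375)*sqrt(-1 + W(-15)) = (-489 + 375)*sqrt(-1 - 14) = -114*I*sqrt(15)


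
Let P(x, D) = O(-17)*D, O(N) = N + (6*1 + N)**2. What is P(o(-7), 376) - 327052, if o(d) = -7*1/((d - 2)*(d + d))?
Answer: -287948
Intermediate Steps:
O(N) = N + (6 + N)**2
o(d) = -7/(2*d*(-2 + d)) (o(d) = -7*1/(2*d*(-2 + d)) = -7/(2*d*(-2 + d)))
P(x, D) = 104*D (P(x, D) = (-17 + (6 - 17)**2)*D = (-17 + (-11)**2)*D = (-17 + 121)*D = 104*D)
P(o(-7), 376) - 327052 = 104*376 - 327052 = 39104 - 327052 = -287948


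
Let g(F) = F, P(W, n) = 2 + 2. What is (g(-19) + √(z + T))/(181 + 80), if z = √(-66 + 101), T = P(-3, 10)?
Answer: -19/261 + √(4 + √35)/261 ≈ -0.060732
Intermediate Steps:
P(W, n) = 4
T = 4
z = √35 ≈ 5.9161
(g(-19) + √(z + T))/(181 + 80) = (-19 + √(√35 + 4))/(181 + 80) = (-19 + √(4 + √35))/261 = (-19 + √(4 + √35))*(1/261) = -19/261 + √(4 + √35)/261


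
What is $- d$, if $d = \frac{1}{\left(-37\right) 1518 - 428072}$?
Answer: $\frac{1}{484238} \approx 2.0651 \cdot 10^{-6}$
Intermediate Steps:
$d = - \frac{1}{484238}$ ($d = \frac{1}{-56166 - 428072} = \frac{1}{-484238} = - \frac{1}{484238} \approx -2.0651 \cdot 10^{-6}$)
$- d = \left(-1\right) \left(- \frac{1}{484238}\right) = \frac{1}{484238}$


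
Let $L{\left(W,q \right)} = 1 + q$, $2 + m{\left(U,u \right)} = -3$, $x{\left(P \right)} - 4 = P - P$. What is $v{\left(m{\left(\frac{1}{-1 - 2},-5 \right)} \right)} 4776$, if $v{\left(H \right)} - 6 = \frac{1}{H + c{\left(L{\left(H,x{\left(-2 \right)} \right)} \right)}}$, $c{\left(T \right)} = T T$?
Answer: $\frac{144474}{5} \approx 28895.0$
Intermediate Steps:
$x{\left(P \right)} = 4$ ($x{\left(P \right)} = 4 + \left(P - P\right) = 4 + 0 = 4$)
$m{\left(U,u \right)} = -5$ ($m{\left(U,u \right)} = -2 - 3 = -5$)
$c{\left(T \right)} = T^{2}$
$v{\left(H \right)} = 6 + \frac{1}{25 + H}$ ($v{\left(H \right)} = 6 + \frac{1}{H + \left(1 + 4\right)^{2}} = 6 + \frac{1}{H + 5^{2}} = 6 + \frac{1}{H + 25} = 6 + \frac{1}{25 + H}$)
$v{\left(m{\left(\frac{1}{-1 - 2},-5 \right)} \right)} 4776 = \frac{151 + 6 \left(-5\right)}{25 - 5} \cdot 4776 = \frac{151 - 30}{20} \cdot 4776 = \frac{1}{20} \cdot 121 \cdot 4776 = \frac{121}{20} \cdot 4776 = \frac{144474}{5}$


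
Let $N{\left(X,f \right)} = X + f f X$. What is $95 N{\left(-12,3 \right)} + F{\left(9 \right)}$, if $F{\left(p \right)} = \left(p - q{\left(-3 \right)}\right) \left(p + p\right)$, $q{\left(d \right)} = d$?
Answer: $-11184$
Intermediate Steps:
$N{\left(X,f \right)} = X + X f^{2}$ ($N{\left(X,f \right)} = X + f^{2} X = X + X f^{2}$)
$F{\left(p \right)} = 2 p \left(3 + p\right)$ ($F{\left(p \right)} = \left(p - -3\right) \left(p + p\right) = \left(p + 3\right) 2 p = \left(3 + p\right) 2 p = 2 p \left(3 + p\right)$)
$95 N{\left(-12,3 \right)} + F{\left(9 \right)} = 95 \left(- 12 \left(1 + 3^{2}\right)\right) + 2 \cdot 9 \left(3 + 9\right) = 95 \left(- 12 \left(1 + 9\right)\right) + 2 \cdot 9 \cdot 12 = 95 \left(\left(-12\right) 10\right) + 216 = 95 \left(-120\right) + 216 = -11400 + 216 = -11184$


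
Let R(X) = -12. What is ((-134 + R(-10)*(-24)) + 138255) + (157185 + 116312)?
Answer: 411906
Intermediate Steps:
((-134 + R(-10)*(-24)) + 138255) + (157185 + 116312) = ((-134 - 12*(-24)) + 138255) + (157185 + 116312) = ((-134 + 288) + 138255) + 273497 = (154 + 138255) + 273497 = 138409 + 273497 = 411906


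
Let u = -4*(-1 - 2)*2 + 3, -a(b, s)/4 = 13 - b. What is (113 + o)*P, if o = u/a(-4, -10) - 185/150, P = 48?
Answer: 454388/85 ≈ 5345.7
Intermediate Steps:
a(b, s) = -52 + 4*b (a(b, s) = -4*(13 - b) = -52 + 4*b)
u = 27 (u = -(-12)*2 + 3 = -4*(-6) + 3 = 24 + 3 = 27)
o = -1663/1020 (o = 27/(-52 + 4*(-4)) - 185/150 = 27/(-52 - 16) - 185*1/150 = 27/(-68) - 37/30 = 27*(-1/68) - 37/30 = -27/68 - 37/30 = -1663/1020 ≈ -1.6304)
(113 + o)*P = (113 - 1663/1020)*48 = (113597/1020)*48 = 454388/85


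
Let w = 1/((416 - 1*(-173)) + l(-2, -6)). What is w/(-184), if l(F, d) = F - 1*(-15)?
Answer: -1/110768 ≈ -9.0279e-6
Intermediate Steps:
l(F, d) = 15 + F (l(F, d) = F + 15 = 15 + F)
w = 1/602 (w = 1/((416 - 1*(-173)) + (15 - 2)) = 1/((416 + 173) + 13) = 1/(589 + 13) = 1/602 ≈ 0.0016611)
w/(-184) = (1/602)/(-184) = (1/602)*(-1/184) = -1/110768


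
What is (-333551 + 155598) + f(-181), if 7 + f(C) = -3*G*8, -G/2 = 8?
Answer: -177576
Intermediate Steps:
G = -16 (G = -2*8 = -16)
f(C) = 377 (f(C) = -7 - 3*(-16)*8 = -7 + 48*8 = -7 + 384 = 377)
(-333551 + 155598) + f(-181) = (-333551 + 155598) + 377 = -177953 + 377 = -177576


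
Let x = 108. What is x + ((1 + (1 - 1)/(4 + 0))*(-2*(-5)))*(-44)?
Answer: -332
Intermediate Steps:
x + ((1 + (1 - 1)/(4 + 0))*(-2*(-5)))*(-44) = 108 + ((1 + (1 - 1)/(4 + 0))*(-2*(-5)))*(-44) = 108 + ((1 + 0/4)*10)*(-44) = 108 + ((1 + 0*(1/4))*10)*(-44) = 108 + ((1 + 0)*10)*(-44) = 108 + (1*10)*(-44) = 108 + 10*(-44) = 108 - 440 = -332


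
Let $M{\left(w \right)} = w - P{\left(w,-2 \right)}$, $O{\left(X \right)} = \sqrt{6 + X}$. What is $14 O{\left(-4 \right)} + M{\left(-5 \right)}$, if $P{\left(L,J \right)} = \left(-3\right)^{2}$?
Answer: $-14 + 14 \sqrt{2} \approx 5.799$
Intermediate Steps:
$P{\left(L,J \right)} = 9$
$M{\left(w \right)} = -9 + w$ ($M{\left(w \right)} = w - 9 = -9 + w$)
$14 O{\left(-4 \right)} + M{\left(-5 \right)} = 14 \sqrt{6 - 4} - 14 = 14 \sqrt{2} - 14 = -14 + 14 \sqrt{2}$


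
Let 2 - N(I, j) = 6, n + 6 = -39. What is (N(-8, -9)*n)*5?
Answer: 900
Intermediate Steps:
n = -45 (n = -6 - 39 = -45)
N(I, j) = -4 (N(I, j) = 2 - 1*6 = 2 - 6 = -4)
(N(-8, -9)*n)*5 = -4*(-45)*5 = 180*5 = 900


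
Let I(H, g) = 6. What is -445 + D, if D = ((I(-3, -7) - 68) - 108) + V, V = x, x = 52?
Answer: -563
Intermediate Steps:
V = 52
D = -118 (D = ((6 - 68) - 108) + 52 = (-62 - 108) + 52 = -170 + 52 = -118)
-445 + D = -445 - 118 = -563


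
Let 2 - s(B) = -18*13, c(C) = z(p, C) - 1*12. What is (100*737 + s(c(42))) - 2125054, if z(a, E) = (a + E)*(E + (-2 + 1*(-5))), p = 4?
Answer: -2051118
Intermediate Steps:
z(a, E) = (-7 + E)*(E + a) (z(a, E) = (E + a)*(E + (-2 - 5)) = (E + a)*(E - 7) = (E + a)*(-7 + E) = (-7 + E)*(E + a))
c(C) = -40 + C² - 3*C (c(C) = (C² - 7*C - 7*4 + C*4) - 1*12 = (C² - 7*C - 28 + 4*C) - 12 = (-28 + C² - 3*C) - 12 = -40 + C² - 3*C)
s(B) = 236 (s(B) = 2 - (-18)*13 = 2 - 1*(-234) = 2 + 234 = 236)
(100*737 + s(c(42))) - 2125054 = (100*737 + 236) - 2125054 = (73700 + 236) - 2125054 = 73936 - 2125054 = -2051118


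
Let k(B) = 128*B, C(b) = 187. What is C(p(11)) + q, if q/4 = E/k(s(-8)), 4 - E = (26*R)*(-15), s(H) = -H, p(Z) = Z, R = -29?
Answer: 18283/128 ≈ 142.84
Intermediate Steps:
E = -11306 (E = 4 - 26*(-29)*(-15) = 4 - (-754)*(-15) = 4 - 1*11310 = 4 - 11310 = -11306)
q = -5653/128 (q = 4*(-11306/(128*(-1*(-8)))) = 4*(-11306/(128*8)) = 4*(-11306/1024) = 4*(-11306*1/1024) = 4*(-5653/512) = -5653/128 ≈ -44.164)
C(p(11)) + q = 187 - 5653/128 = 18283/128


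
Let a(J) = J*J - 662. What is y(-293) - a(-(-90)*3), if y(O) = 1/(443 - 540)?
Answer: -7007087/97 ≈ -72238.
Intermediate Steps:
y(O) = -1/97 (y(O) = 1/(-97) = -1/97)
a(J) = -662 + J² (a(J) = J² - 662 = -662 + J²)
y(-293) - a(-(-90)*3) = -1/97 - (-662 + (-(-90)*3)²) = -1/97 - (-662 + (-45*(-6))²) = -1/97 - (-662 + 270²) = -1/97 - (-662 + 72900) = -1/97 - 1*72238 = -1/97 - 72238 = -7007087/97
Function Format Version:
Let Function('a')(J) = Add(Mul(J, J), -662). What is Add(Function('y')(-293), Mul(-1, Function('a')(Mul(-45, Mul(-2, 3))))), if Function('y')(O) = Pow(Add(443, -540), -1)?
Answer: Rational(-7007087, 97) ≈ -72238.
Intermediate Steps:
Function('y')(O) = Rational(-1, 97) (Function('y')(O) = Pow(-97, -1) = Rational(-1, 97))
Function('a')(J) = Add(-662, Pow(J, 2)) (Function('a')(J) = Add(Pow(J, 2), -662) = Add(-662, Pow(J, 2)))
Add(Function('y')(-293), Mul(-1, Function('a')(Mul(-45, Mul(-2, 3))))) = Add(Rational(-1, 97), Mul(-1, Add(-662, Pow(Mul(-45, Mul(-2, 3)), 2)))) = Add(Rational(-1, 97), Mul(-1, Add(-662, Pow(Mul(-45, -6), 2)))) = Add(Rational(-1, 97), Mul(-1, Add(-662, Pow(270, 2)))) = Add(Rational(-1, 97), Mul(-1, Add(-662, 72900))) = Add(Rational(-1, 97), Mul(-1, 72238)) = Add(Rational(-1, 97), -72238) = Rational(-7007087, 97)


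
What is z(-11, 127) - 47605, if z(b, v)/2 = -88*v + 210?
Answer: -69537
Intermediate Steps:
z(b, v) = 420 - 176*v (z(b, v) = 2*(-88*v + 210) = 2*(210 - 88*v) = 420 - 176*v)
z(-11, 127) - 47605 = (420 - 176*127) - 47605 = (420 - 22352) - 47605 = -21932 - 47605 = -69537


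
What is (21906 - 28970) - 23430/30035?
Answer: -42438134/6007 ≈ -7064.8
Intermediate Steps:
(21906 - 28970) - 23430/30035 = -7064 - 23430*1/30035 = -7064 - 4686/6007 = -42438134/6007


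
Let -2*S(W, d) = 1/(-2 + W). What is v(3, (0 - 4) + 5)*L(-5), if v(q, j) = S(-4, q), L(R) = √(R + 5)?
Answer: 0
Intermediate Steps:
L(R) = √(5 + R)
S(W, d) = -1/(2*(-2 + W))
v(q, j) = 1/12 (v(q, j) = -1/(-4 + 2*(-4)) = -1/(-4 - 8) = -1/(-12) = -1*(-1/12) = 1/12)
v(3, (0 - 4) + 5)*L(-5) = √(5 - 5)/12 = √0/12 = (1/12)*0 = 0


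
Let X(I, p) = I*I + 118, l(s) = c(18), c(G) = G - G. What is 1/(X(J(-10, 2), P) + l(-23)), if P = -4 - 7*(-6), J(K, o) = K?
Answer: 1/218 ≈ 0.0045872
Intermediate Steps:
c(G) = 0
l(s) = 0
P = 38 (P = -4 + 42 = 38)
X(I, p) = 118 + I**2 (X(I, p) = I**2 + 118 = 118 + I**2)
1/(X(J(-10, 2), P) + l(-23)) = 1/((118 + (-10)**2) + 0) = 1/((118 + 100) + 0) = 1/(218 + 0) = 1/218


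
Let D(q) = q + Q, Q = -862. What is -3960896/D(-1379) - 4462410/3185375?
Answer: 2521387767038/1427685075 ≈ 1766.1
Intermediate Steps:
D(q) = -862 + q (D(q) = q - 862 = -862 + q)
-3960896/D(-1379) - 4462410/3185375 = -3960896/(-862 - 1379) - 4462410/3185375 = -3960896/(-2241) - 4462410*1/3185375 = -3960896*(-1/2241) - 892482/637075 = 3960896/2241 - 892482/637075 = 2521387767038/1427685075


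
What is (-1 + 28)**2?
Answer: 729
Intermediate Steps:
(-1 + 28)**2 = 27**2 = 729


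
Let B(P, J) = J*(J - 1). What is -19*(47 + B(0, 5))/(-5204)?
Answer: 1273/5204 ≈ 0.24462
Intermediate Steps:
B(P, J) = J*(-1 + J)
-19*(47 + B(0, 5))/(-5204) = -19*(47 + 5*(-1 + 5))/(-5204) = -19*(47 + 5*4)*(-1/5204) = -19*(47 + 20)*(-1/5204) = -19*67*(-1/5204) = -1273*(-1/5204) = 1273/5204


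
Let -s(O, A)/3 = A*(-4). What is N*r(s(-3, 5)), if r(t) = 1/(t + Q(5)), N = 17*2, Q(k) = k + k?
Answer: 17/35 ≈ 0.48571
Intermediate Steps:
Q(k) = 2*k
s(O, A) = 12*A (s(O, A) = -3*A*(-4) = -(-12)*A = 12*A)
N = 34
r(t) = 1/(10 + t) (r(t) = 1/(t + 2*5) = 1/(t + 10) = 1/(10 + t))
N*r(s(-3, 5)) = 34/(10 + 12*5) = 34/(10 + 60) = 34/70 = 34*(1/70) = 17/35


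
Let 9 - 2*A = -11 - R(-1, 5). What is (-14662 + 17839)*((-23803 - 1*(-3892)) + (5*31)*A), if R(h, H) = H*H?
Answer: -104354919/2 ≈ -5.2177e+7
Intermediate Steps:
R(h, H) = H**2
A = 45/2 (A = 9/2 - (-11 - 1*5**2)/2 = 9/2 - (-11 - 1*25)/2 = 9/2 - (-11 - 25)/2 = 9/2 - 1/2*(-36) = 9/2 + 18 = 45/2 ≈ 22.500)
(-14662 + 17839)*((-23803 - 1*(-3892)) + (5*31)*A) = (-14662 + 17839)*((-23803 - 1*(-3892)) + (5*31)*(45/2)) = 3177*((-23803 + 3892) + 155*(45/2)) = 3177*(-19911 + 6975/2) = 3177*(-32847/2) = -104354919/2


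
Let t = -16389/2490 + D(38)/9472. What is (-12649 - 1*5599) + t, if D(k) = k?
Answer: -35878277619/1965440 ≈ -18255.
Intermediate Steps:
t = -12928499/1965440 (t = -16389/2490 + 38/9472 = -16389*1/2490 + 38*(1/9472) = -5463/830 + 19/4736 = -12928499/1965440 ≈ -6.5779)
(-12649 - 1*5599) + t = (-12649 - 1*5599) - 12928499/1965440 = (-12649 - 5599) - 12928499/1965440 = -18248 - 12928499/1965440 = -35878277619/1965440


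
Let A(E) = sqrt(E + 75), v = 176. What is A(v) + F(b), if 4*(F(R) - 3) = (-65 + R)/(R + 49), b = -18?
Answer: 289/124 + sqrt(251) ≈ 18.174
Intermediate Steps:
A(E) = sqrt(75 + E)
F(R) = 3 + (-65 + R)/(4*(49 + R)) (F(R) = 3 + ((-65 + R)/(R + 49))/4 = 3 + ((-65 + R)/(49 + R))/4 = 3 + (-65 + R)/(4*(49 + R)))
A(v) + F(b) = sqrt(75 + 176) + (523 + 13*(-18))/(4*(49 - 18)) = sqrt(251) + (1/4)*(523 - 234)/31 = sqrt(251) + (1/4)*(1/31)*289 = sqrt(251) + 289/124 = 289/124 + sqrt(251)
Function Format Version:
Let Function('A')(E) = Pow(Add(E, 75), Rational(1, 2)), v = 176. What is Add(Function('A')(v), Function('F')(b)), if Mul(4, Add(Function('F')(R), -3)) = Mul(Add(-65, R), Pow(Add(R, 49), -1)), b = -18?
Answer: Add(Rational(289, 124), Pow(251, Rational(1, 2))) ≈ 18.174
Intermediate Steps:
Function('A')(E) = Pow(Add(75, E), Rational(1, 2))
Function('F')(R) = Add(3, Mul(Rational(1, 4), Pow(Add(49, R), -1), Add(-65, R))) (Function('F')(R) = Add(3, Mul(Rational(1, 4), Mul(Add(-65, R), Pow(Add(R, 49), -1)))) = Add(3, Mul(Rational(1, 4), Mul(Add(-65, R), Pow(Add(49, R), -1)))) = Add(3, Mul(Rational(1, 4), Mul(Pow(Add(49, R), -1), Add(-65, R)))) = Add(3, Mul(Rational(1, 4), Pow(Add(49, R), -1), Add(-65, R))))
Add(Function('A')(v), Function('F')(b)) = Add(Pow(Add(75, 176), Rational(1, 2)), Mul(Rational(1, 4), Pow(Add(49, -18), -1), Add(523, Mul(13, -18)))) = Add(Pow(251, Rational(1, 2)), Mul(Rational(1, 4), Pow(31, -1), Add(523, -234))) = Add(Pow(251, Rational(1, 2)), Mul(Rational(1, 4), Rational(1, 31), 289)) = Add(Pow(251, Rational(1, 2)), Rational(289, 124)) = Add(Rational(289, 124), Pow(251, Rational(1, 2)))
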